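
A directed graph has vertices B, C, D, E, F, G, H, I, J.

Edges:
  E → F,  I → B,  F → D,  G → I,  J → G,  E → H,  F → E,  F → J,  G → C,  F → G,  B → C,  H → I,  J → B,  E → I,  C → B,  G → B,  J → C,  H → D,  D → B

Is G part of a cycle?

G lies on a cycle iff there is a path from G back to itself.
Exploring from G, it never reaches itself; equivalently, its strongly connected component is a singleton.

No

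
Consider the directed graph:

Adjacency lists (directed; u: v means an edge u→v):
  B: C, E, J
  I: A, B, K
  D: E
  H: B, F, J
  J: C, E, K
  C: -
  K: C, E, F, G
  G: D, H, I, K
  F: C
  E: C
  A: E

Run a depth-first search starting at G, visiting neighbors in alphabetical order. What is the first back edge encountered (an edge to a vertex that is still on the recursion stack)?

K->G

DFS from G (visiting neighbors in alphabetical order); mark gray on enter, black on exit:
G gray
  D gray
    E gray
      C gray
      C black
    E black
  D black
  H gray
    B gray
      B→C: C black — skip
      B→E: E black — skip
      J gray
        J→C: C black — skip
        J→E: E black — skip
        K gray
          K→C: C black — skip
          K→E: E black — skip
          F gray
            F→C: C black — skip
          F black
          K→G: G is gray → back edge
First back edge: K → G.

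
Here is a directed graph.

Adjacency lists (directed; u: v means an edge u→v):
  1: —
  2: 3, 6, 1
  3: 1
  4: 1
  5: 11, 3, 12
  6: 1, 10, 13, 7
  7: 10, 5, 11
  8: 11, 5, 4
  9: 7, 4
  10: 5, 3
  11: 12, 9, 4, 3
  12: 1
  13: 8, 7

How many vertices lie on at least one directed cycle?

5

A vertex is on a directed cycle iff it belongs to a strongly connected component of size ≥ 2 (or has a self-loop).
The vertices on cycles are {5, 7, 9, 10, 11} — 5 in total.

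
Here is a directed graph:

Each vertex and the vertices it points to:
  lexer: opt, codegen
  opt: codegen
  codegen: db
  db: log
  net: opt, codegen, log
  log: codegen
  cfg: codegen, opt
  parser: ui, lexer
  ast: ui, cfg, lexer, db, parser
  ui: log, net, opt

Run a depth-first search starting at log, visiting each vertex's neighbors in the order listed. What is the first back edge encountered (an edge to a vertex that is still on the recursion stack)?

DFS from log (visiting each vertex's neighbors in the order listed); mark gray on enter, black on exit:
log gray
  codegen gray
    db gray
      db→log: log is gray → back edge
First back edge: db → log.

db→log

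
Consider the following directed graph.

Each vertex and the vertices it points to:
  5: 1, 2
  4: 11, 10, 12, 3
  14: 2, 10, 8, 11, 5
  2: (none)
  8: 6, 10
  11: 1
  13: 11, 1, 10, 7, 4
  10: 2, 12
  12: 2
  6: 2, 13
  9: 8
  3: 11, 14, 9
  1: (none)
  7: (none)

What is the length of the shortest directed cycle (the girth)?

6

For each vertex v, BFS finds the shortest path from v back to v.
The shortest such closed walk is 13 → 4 → 3 → 14 → 8 → 6 → 13, length 6.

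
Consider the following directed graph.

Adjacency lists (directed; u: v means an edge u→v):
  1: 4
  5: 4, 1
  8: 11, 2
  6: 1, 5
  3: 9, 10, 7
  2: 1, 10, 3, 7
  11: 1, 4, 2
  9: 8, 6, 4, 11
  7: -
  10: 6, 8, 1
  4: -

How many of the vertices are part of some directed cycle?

6

A vertex is on a directed cycle iff it belongs to a strongly connected component of size ≥ 2 (or has a self-loop).
The vertices on cycles are {2, 3, 8, 9, 10, 11} — 6 in total.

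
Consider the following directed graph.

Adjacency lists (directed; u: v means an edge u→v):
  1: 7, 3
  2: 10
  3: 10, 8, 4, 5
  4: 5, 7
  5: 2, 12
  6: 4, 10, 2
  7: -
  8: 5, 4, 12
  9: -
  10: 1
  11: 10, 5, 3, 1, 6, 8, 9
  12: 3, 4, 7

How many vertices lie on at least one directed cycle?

8

A vertex is on a directed cycle iff it belongs to a strongly connected component of size ≥ 2 (or has a self-loop).
The vertices on cycles are {1, 2, 3, 4, 5, 8, 10, 12} — 8 in total.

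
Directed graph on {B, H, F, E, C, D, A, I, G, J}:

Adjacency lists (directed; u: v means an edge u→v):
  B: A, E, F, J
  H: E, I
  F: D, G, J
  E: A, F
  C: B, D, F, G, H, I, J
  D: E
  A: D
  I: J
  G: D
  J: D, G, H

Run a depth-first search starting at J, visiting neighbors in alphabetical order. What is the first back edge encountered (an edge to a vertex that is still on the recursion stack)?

DFS from J (visiting neighbors in alphabetical order); mark gray on enter, black on exit:
J gray
  D gray
    E gray
      A gray
        A→D: D is gray → back edge
First back edge: A → D.

A->D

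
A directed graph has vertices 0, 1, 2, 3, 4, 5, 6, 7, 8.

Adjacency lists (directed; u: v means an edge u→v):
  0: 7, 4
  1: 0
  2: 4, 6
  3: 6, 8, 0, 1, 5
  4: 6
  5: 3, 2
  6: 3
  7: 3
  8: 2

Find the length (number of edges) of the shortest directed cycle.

For each vertex v, BFS finds the shortest path from v back to v.
The shortest such closed walk is 5 → 3 → 5, length 2.

2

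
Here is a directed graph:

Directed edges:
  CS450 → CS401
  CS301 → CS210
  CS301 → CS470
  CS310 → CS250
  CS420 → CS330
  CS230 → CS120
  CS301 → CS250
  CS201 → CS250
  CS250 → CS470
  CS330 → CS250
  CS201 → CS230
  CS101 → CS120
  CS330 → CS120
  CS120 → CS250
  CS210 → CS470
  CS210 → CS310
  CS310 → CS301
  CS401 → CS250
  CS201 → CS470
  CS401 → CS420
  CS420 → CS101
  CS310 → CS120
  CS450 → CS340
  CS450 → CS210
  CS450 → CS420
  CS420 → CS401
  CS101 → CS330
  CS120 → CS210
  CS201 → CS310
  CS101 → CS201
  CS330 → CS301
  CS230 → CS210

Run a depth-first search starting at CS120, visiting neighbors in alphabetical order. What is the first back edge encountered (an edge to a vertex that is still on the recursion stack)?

CS310->CS120

DFS from CS120 (visiting neighbors in alphabetical order); mark gray on enter, black on exit:
CS120 gray
  CS210 gray
    CS310 gray
      CS310→CS120: CS120 is gray → back edge
First back edge: CS310 → CS120.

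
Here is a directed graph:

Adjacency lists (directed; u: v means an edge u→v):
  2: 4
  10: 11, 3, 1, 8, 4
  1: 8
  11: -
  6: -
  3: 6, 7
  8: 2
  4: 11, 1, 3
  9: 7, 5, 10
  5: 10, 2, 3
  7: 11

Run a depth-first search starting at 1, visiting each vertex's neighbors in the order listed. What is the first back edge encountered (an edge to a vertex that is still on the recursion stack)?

DFS from 1 (visiting each vertex's neighbors in the order listed); mark gray on enter, black on exit:
1 gray
  8 gray
    2 gray
      4 gray
        11 gray
        11 black
        4→1: 1 is gray → back edge
First back edge: 4 → 1.

4->1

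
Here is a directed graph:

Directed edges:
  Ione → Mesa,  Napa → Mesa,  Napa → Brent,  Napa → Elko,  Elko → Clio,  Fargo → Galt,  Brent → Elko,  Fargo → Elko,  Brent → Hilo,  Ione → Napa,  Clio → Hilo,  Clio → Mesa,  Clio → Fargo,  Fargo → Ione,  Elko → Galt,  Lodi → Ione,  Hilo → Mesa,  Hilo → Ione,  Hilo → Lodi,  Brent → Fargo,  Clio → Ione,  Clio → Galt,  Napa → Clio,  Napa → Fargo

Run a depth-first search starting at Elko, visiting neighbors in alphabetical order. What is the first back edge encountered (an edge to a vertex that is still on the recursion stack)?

DFS from Elko (visiting neighbors in alphabetical order); mark gray on enter, black on exit:
Elko gray
  Clio gray
    Fargo gray
      Fargo→Elko: Elko is gray → back edge
First back edge: Fargo → Elko.

Fargo→Elko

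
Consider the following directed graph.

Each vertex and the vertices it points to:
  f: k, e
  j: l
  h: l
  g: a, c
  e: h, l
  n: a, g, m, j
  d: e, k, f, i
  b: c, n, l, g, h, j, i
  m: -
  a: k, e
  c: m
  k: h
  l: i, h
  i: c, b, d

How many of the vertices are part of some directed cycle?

12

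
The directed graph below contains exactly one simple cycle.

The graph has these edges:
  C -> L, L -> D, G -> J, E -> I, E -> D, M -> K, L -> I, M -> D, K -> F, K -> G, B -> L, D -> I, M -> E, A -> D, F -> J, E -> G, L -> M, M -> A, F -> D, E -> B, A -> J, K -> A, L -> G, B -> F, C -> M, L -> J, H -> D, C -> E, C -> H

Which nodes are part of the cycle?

B, E, L, M

DFS with gray/black marking from M:
M gray
  A gray
    D gray
      I gray
      I black
    D black
    J gray
    J black
  A black
  K gray
    G gray
      G→J: J black — skip
    G black
    K→A: A black — skip
    F gray
      F→D: D black — skip
      F→J: J black — skip
    F black
  K black
  M→D: D black — skip
  E gray
    E→D: D black — skip
    E→G: G black — skip
    B gray
      L gray
        L→G: G black — skip
        L→J: J black — skip
        L→D: D black — skip
        L→I: I black — skip
        L→M: M is gray → back edge
Back edge closes the cycle M → E → B → L → M; its vertices are {B, E, L, M}.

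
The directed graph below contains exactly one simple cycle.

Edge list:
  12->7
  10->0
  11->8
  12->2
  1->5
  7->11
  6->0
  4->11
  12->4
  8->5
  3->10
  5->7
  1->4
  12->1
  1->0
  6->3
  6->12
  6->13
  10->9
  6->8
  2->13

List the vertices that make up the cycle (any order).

5, 7, 8, 11

DFS with gray/black marking from 8:
8 gray
  5 gray
    7 gray
      11 gray
        11→8: 8 is gray → back edge
Back edge closes the cycle 8 → 5 → 7 → 11 → 8; its vertices are {5, 7, 8, 11}.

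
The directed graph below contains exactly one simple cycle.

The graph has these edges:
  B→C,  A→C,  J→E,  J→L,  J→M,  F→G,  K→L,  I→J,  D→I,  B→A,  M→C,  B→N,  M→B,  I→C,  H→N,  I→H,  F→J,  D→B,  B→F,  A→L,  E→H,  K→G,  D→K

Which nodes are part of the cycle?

B, F, J, M

DFS with gray/black marking from B:
B gray
  C gray
  C black
  A gray
    L gray
    L black
    A→C: C black — skip
  A black
  F gray
    J gray
      J→L: L black — skip
      M gray
        M→B: B is gray → back edge
Back edge closes the cycle B → F → J → M → B; its vertices are {B, F, J, M}.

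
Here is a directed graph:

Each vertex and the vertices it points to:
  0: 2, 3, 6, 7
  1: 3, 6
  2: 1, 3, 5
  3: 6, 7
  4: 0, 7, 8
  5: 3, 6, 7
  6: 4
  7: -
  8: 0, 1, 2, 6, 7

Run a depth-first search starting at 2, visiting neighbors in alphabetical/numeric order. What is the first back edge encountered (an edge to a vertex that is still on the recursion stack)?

DFS from 2 (visiting neighbors in alphabetical/numeric order); mark gray on enter, black on exit:
2 gray
  1 gray
    3 gray
      6 gray
        4 gray
          0 gray
            0→2: 2 is gray → back edge
First back edge: 0 → 2.

0→2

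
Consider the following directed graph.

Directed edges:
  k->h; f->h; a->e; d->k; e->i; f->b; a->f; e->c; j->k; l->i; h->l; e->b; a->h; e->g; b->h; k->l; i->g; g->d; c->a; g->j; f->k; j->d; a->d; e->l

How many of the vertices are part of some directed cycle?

10

A vertex is on a directed cycle iff it belongs to a strongly connected component of size ≥ 2 (or has a self-loop).
The vertices on cycles are {a, c, d, e, g, h, i, j, k, l} — 10 in total.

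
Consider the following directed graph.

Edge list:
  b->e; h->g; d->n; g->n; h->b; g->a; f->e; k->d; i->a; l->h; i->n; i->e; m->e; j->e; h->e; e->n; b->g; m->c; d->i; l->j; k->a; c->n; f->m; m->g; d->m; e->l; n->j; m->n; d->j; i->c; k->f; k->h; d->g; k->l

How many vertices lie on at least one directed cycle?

A vertex is on a directed cycle iff it belongs to a strongly connected component of size ≥ 2 (or has a self-loop).
The vertices on cycles are {b, e, g, h, j, l, n} — 7 in total.

7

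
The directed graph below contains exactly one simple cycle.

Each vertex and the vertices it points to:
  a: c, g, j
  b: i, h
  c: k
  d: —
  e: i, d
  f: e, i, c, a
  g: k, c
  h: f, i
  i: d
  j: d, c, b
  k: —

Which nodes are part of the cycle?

DFS with gray/black marking from b:
b gray
  i gray
    d gray
    d black
  i black
  h gray
    f gray
      e gray
        e→i: i black — skip
        e→d: d black — skip
      e black
      f→i: i black — skip
      c gray
        k gray
        k black
      c black
      a gray
        a→c: c black — skip
        g gray
          g→k: k black — skip
          g→c: c black — skip
        g black
        j gray
          j→d: d black — skip
          j→c: c black — skip
          j→b: b is gray → back edge
Back edge closes the cycle b → h → f → a → j → b; its vertices are {a, b, f, h, j}.

a, b, f, h, j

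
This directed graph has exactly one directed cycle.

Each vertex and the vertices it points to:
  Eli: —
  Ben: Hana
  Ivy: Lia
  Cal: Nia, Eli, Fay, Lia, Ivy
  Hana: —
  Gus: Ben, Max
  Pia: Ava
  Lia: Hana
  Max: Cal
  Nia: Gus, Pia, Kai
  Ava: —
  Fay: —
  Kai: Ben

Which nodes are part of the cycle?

DFS with gray/black marking from Cal:
Cal gray
  Nia gray
    Gus gray
      Ben gray
        Hana gray
        Hana black
      Ben black
      Max gray
        Max→Cal: Cal is gray → back edge
Back edge closes the cycle Cal → Nia → Gus → Max → Cal; its vertices are {Cal, Gus, Max, Nia}.

Cal, Gus, Max, Nia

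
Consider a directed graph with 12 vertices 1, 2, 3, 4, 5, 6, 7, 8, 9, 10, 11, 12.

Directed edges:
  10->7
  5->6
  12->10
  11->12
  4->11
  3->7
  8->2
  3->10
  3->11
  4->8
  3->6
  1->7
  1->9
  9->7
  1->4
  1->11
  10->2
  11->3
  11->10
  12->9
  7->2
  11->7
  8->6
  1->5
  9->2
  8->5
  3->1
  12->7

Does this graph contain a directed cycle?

DFS with white/gray/black marking, starting from 6:
6 gray
6 black
1 gray
  5 gray
    5→6: 6 black — skip
  5 black
  9 gray
    2 gray
    2 black
    7 gray
      7→2: 2 black — skip
    7 black
  9 black
  1→7: 7 black — skip
  4 gray
    11 gray
      10 gray
        10→2: 2 black — skip
        10→7: 7 black — skip
      10 black
      12 gray
        12→9: 9 black — skip
        12→7: 7 black — skip
        12→10: 10 black — skip
      12 black
      3 gray
        3→7: 7 black — skip
        3→1: 1 is gray → back edge
Back edge found, so a cycle exists: 1 → 4 → 11 → 3 → 1.

Yes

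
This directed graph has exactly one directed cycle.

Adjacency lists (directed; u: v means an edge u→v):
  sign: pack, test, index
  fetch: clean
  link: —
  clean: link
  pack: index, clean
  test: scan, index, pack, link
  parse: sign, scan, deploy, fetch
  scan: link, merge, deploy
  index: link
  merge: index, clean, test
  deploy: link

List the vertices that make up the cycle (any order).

DFS with gray/black marking from scan:
scan gray
  link gray
  link black
  merge gray
    index gray
      index→link: link black — skip
    index black
    clean gray
      clean→link: link black — skip
    clean black
    test gray
      test→scan: scan is gray → back edge
Back edge closes the cycle scan → merge → test → scan; its vertices are {scan, test, merge}.

scan, test, merge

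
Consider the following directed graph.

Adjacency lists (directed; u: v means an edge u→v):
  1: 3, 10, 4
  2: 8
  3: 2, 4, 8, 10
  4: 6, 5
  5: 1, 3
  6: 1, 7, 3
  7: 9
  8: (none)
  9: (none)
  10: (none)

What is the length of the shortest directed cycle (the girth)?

For each vertex v, BFS finds the shortest path from v back to v.
The shortest such closed walk is 4 → 6 → 3 → 4, length 3.

3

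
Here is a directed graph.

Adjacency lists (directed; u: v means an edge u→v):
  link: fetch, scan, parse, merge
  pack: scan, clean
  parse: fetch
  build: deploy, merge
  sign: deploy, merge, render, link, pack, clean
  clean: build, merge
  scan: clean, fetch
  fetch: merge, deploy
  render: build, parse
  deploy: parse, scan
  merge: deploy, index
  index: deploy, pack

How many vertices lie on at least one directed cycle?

9

A vertex is on a directed cycle iff it belongs to a strongly connected component of size ≥ 2 (or has a self-loop).
The vertices on cycles are {pack, scan, build, clean, fetch, index, merge, parse, deploy} — 9 in total.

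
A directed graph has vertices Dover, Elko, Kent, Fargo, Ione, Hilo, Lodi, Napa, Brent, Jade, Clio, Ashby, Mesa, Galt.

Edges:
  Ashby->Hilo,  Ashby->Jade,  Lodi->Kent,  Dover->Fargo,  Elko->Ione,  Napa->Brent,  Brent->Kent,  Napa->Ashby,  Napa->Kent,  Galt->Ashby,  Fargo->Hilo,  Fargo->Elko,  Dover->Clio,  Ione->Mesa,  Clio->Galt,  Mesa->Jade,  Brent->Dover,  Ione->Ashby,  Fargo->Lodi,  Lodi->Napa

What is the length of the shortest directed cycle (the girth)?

5

For each vertex v, BFS finds the shortest path from v back to v.
The shortest such closed walk is Dover → Fargo → Lodi → Napa → Brent → Dover, length 5.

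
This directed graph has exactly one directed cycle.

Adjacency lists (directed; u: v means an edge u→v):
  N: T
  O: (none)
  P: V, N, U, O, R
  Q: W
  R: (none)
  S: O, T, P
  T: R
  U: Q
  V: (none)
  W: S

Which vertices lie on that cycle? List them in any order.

P, Q, S, U, W

DFS with gray/black marking from P:
P gray
  V gray
  V black
  N gray
    T gray
      R gray
      R black
    T black
  N black
  U gray
    Q gray
      W gray
        S gray
          O gray
          O black
          S→T: T black — skip
          S→P: P is gray → back edge
Back edge closes the cycle P → U → Q → W → S → P; its vertices are {P, Q, S, U, W}.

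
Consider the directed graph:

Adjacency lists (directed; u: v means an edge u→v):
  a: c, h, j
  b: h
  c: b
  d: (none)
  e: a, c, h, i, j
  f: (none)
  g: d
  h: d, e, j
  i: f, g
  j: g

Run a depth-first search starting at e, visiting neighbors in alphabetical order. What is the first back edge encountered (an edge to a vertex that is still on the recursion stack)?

DFS from e (visiting neighbors in alphabetical order); mark gray on enter, black on exit:
e gray
  a gray
    c gray
      b gray
        h gray
          d gray
          d black
          h→e: e is gray → back edge
First back edge: h → e.

h->e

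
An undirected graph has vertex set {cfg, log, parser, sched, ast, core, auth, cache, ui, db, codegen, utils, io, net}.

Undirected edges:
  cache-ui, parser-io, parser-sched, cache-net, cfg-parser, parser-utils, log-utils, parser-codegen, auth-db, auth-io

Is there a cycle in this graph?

No

DFS, tracking each vertex's parent; an edge to a visited non-parent vertex closes a cycle.
Start from ui:
visit ui (parent –)
  visit cache (parent ui)
    cache–ui: parent, skip
    visit net (parent cache)
      net–cache: parent, skip
visit cfg (parent –)
  visit parser (parent cfg)
    visit codegen (parent parser)
      codegen–parser: parent, skip
    parser–cfg: parent, skip
    visit io (parent parser)
      io–parser: parent, skip
      visit auth (parent io)
        visit db (parent auth)
          db–auth: parent, skip
        auth–io: parent, skip
    visit sched (parent parser)
      sched–parser: parent, skip
    visit utils (parent parser)
      utils–parser: parent, skip
      visit log (parent utils)
        log–utils: parent, skip
visit ast (parent –)
visit core (parent –)
No non-parent visited neighbor found — the graph is a forest.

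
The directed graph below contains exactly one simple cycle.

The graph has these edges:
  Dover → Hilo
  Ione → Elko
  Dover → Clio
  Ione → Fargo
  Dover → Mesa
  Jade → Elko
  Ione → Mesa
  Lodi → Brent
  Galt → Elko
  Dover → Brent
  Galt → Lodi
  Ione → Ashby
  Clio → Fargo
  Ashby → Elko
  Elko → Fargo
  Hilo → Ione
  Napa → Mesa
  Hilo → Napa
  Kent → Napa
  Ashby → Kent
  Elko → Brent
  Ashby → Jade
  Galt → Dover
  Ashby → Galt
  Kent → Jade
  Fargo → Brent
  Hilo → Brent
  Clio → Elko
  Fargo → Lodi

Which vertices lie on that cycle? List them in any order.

DFS with gray/black marking from Ashby:
Ashby gray
  Jade gray
    Elko gray
      Brent gray
      Brent black
      Fargo gray
        Fargo→Brent: Brent black — skip
        Lodi gray
          Lodi→Brent: Brent black — skip
        Lodi black
      Fargo black
    Elko black
  Jade black
  Ashby→Elko: Elko black — skip
  Kent gray
    Kent→Jade: Jade black — skip
    Napa gray
      Mesa gray
      Mesa black
    Napa black
  Kent black
  Galt gray
    Galt→Elko: Elko black — skip
    Dover gray
      Clio gray
        Clio→Fargo: Fargo black — skip
        Clio→Elko: Elko black — skip
      Clio black
      Hilo gray
        Hilo→Brent: Brent black — skip
        Hilo→Napa: Napa black — skip
        Ione gray
          Ione→Elko: Elko black — skip
          Ione→Ashby: Ashby is gray → back edge
Back edge closes the cycle Ashby → Galt → Dover → Hilo → Ione → Ashby; its vertices are {Galt, Hilo, Ione, Ashby, Dover}.

Galt, Hilo, Ione, Ashby, Dover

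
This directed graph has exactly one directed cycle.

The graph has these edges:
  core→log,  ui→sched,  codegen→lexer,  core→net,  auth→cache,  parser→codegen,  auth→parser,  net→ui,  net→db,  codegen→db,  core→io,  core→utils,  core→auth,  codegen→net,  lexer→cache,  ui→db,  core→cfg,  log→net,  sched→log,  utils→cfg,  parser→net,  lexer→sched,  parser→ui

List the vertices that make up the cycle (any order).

ui, log, net, sched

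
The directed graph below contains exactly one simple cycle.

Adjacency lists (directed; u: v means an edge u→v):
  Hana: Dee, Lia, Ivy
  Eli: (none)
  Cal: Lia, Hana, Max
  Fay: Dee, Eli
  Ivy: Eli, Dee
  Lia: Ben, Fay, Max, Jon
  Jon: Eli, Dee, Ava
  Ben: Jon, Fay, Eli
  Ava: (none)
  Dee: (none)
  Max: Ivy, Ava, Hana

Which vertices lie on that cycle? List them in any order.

DFS with gray/black marking from Max:
Max gray
  Ivy gray
    Eli gray
    Eli black
    Dee gray
    Dee black
  Ivy black
  Ava gray
  Ava black
  Hana gray
    Hana→Dee: Dee black — skip
    Lia gray
      Ben gray
        Jon gray
          Jon→Eli: Eli black — skip
          Jon→Dee: Dee black — skip
          Jon→Ava: Ava black — skip
        Jon black
        Fay gray
          Fay→Dee: Dee black — skip
          Fay→Eli: Eli black — skip
        Fay black
        Ben→Eli: Eli black — skip
      Ben black
      Lia→Fay: Fay black — skip
      Lia→Max: Max is gray → back edge
Back edge closes the cycle Max → Hana → Lia → Max; its vertices are {Lia, Max, Hana}.

Lia, Max, Hana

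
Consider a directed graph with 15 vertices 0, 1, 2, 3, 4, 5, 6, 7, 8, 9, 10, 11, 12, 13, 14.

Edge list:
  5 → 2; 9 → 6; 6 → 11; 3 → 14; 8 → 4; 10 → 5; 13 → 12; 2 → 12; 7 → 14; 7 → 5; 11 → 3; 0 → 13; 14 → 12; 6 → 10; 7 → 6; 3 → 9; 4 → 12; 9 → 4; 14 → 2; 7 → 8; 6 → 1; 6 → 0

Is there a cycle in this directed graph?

DFS with white/gray/black marking, starting from 0:
0 gray
  13 gray
    12 gray
    12 black
  13 black
0 black
1 gray
1 black
2 gray
  2→12: 12 black — skip
2 black
3 gray
  9 gray
    4 gray
      4→12: 12 black — skip
    4 black
    6 gray
      11 gray
        11→3: 3 is gray → back edge
Back edge found, so a cycle exists: 3 → 9 → 6 → 11 → 3.

Yes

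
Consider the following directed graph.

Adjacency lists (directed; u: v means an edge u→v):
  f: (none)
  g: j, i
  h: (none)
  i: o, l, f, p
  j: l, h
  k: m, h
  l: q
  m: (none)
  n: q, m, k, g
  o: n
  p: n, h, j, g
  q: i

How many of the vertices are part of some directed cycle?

A vertex is on a directed cycle iff it belongs to a strongly connected component of size ≥ 2 (or has a self-loop).
The vertices on cycles are {g, i, j, l, n, o, p, q} — 8 in total.

8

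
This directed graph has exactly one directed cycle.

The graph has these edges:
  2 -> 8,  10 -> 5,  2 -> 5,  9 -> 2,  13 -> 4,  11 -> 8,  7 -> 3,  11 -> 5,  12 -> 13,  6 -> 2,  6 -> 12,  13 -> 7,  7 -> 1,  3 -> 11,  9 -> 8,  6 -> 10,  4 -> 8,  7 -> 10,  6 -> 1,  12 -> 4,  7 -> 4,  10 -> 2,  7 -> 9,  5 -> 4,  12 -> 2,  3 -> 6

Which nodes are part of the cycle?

3, 6, 7, 12, 13

DFS with gray/black marking from 13:
13 gray
  4 gray
    8 gray
    8 black
  4 black
  7 gray
    9 gray
      9→8: 8 black — skip
      2 gray
        2→8: 8 black — skip
        5 gray
          5→4: 4 black — skip
        5 black
      2 black
    9 black
    10 gray
      10→5: 5 black — skip
      10→2: 2 black — skip
    10 black
    7→4: 4 black — skip
    3 gray
      11 gray
        11→8: 8 black — skip
        11→5: 5 black — skip
      11 black
      6 gray
        6→2: 2 black — skip
        6→10: 10 black — skip
        1 gray
        1 black
        12 gray
          12→4: 4 black — skip
          12→13: 13 is gray → back edge
Back edge closes the cycle 13 → 7 → 3 → 6 → 12 → 13; its vertices are {3, 6, 7, 12, 13}.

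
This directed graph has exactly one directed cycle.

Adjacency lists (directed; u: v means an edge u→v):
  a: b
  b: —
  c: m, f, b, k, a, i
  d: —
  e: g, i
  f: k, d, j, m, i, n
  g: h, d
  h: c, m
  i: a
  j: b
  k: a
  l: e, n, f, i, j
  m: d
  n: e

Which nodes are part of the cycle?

DFS with gray/black marking from n:
n gray
  e gray
    g gray
      h gray
        c gray
          m gray
            d gray
            d black
          m black
          f gray
            k gray
              a gray
                b gray
                b black
              a black
            k black
            f→d: d black — skip
            j gray
              j→b: b black — skip
            j black
            f→m: m black — skip
            i gray
              i→a: a black — skip
            i black
            f→n: n is gray → back edge
Back edge closes the cycle n → e → g → h → c → f → n; its vertices are {c, e, f, g, h, n}.

c, e, f, g, h, n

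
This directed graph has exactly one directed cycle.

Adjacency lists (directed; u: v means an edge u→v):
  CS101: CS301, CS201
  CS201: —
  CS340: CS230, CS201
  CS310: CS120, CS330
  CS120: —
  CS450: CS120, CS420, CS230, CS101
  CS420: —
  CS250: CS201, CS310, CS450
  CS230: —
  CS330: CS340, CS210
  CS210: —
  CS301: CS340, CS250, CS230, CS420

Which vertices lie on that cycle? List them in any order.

DFS with gray/black marking from CS250:
CS250 gray
  CS201 gray
  CS201 black
  CS310 gray
    CS120 gray
    CS120 black
    CS330 gray
      CS340 gray
        CS230 gray
        CS230 black
        CS340→CS201: CS201 black — skip
      CS340 black
      CS210 gray
      CS210 black
    CS330 black
  CS310 black
  CS450 gray
    CS450→CS120: CS120 black — skip
    CS420 gray
    CS420 black
    CS450→CS230: CS230 black — skip
    CS101 gray
      CS301 gray
        CS301→CS340: CS340 black — skip
        CS301→CS250: CS250 is gray → back edge
Back edge closes the cycle CS250 → CS450 → CS101 → CS301 → CS250; its vertices are {CS101, CS250, CS301, CS450}.

CS101, CS250, CS301, CS450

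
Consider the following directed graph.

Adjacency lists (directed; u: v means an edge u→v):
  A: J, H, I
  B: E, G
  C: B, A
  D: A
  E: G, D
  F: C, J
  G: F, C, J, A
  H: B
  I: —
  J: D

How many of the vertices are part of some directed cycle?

9

A vertex is on a directed cycle iff it belongs to a strongly connected component of size ≥ 2 (or has a self-loop).
The vertices on cycles are {A, B, C, D, E, F, G, H, J} — 9 in total.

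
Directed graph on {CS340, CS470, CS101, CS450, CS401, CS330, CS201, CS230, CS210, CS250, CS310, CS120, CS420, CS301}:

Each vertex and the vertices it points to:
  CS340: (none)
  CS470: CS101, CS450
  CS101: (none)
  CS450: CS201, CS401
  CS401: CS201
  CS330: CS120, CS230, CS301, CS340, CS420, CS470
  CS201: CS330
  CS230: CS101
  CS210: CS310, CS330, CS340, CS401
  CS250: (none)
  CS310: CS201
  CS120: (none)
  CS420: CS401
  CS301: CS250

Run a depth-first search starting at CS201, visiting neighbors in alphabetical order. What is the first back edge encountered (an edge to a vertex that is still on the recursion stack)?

CS401->CS201

DFS from CS201 (visiting neighbors in alphabetical order); mark gray on enter, black on exit:
CS201 gray
  CS330 gray
    CS120 gray
    CS120 black
    CS230 gray
      CS101 gray
      CS101 black
    CS230 black
    CS301 gray
      CS250 gray
      CS250 black
    CS301 black
    CS340 gray
    CS340 black
    CS420 gray
      CS401 gray
        CS401→CS201: CS201 is gray → back edge
First back edge: CS401 → CS201.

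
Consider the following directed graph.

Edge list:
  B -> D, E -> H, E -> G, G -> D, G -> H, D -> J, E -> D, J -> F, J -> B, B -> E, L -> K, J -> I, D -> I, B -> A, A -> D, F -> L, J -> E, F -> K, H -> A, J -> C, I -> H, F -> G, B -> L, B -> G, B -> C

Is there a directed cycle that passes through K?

No

K lies on a cycle iff there is a path from K back to itself.
Exploring from K, it never reaches itself; equivalently, its strongly connected component is a singleton.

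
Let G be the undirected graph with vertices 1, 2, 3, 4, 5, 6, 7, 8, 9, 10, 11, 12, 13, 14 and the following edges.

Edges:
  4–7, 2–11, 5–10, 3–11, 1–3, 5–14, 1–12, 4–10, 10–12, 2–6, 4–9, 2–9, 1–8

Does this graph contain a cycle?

DFS, tracking each vertex's parent; an edge to a visited non-parent vertex closes a cycle.
Start from 8:
visit 8 (parent –)
  visit 1 (parent 8)
    1–8: parent, skip
    visit 3 (parent 1)
      3–1: parent, skip
      visit 11 (parent 3)
        11–3: parent, skip
        visit 2 (parent 11)
          visit 9 (parent 2)
            visit 4 (parent 9)
              4–9: parent, skip
              visit 10 (parent 4)
                10–4: parent, skip
                visit 12 (parent 10)
                  12–1: 1 visited and ≠ parent → cycle
Cycle: 1 – 3 – 11 – 2 – 9 – 4 – 10 – 12 – 1.

Yes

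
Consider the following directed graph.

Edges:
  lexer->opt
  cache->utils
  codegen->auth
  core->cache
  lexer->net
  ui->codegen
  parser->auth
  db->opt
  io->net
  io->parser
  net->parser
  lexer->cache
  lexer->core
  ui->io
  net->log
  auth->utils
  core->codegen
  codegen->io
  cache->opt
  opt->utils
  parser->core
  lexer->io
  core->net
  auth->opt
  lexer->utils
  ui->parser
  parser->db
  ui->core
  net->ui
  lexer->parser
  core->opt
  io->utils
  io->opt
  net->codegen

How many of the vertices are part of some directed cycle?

A vertex is on a directed cycle iff it belongs to a strongly connected component of size ≥ 2 (or has a self-loop).
The vertices on cycles are {io, ui, net, core, parser, codegen} — 6 in total.

6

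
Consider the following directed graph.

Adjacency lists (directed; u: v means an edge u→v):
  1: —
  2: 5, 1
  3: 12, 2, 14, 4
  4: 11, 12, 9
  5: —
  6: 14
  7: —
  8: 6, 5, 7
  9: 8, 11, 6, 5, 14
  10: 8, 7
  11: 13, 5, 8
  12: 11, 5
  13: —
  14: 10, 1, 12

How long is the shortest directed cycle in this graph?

4

For each vertex v, BFS finds the shortest path from v back to v.
The shortest such closed walk is 8 → 6 → 14 → 10 → 8, length 4.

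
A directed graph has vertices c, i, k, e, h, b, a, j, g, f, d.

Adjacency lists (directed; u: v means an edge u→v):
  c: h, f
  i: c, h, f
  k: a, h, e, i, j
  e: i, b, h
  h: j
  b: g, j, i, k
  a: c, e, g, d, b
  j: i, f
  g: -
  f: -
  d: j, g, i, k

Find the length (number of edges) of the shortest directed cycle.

3

For each vertex v, BFS finds the shortest path from v back to v.
The shortest such closed walk is k → a → d → k, length 3.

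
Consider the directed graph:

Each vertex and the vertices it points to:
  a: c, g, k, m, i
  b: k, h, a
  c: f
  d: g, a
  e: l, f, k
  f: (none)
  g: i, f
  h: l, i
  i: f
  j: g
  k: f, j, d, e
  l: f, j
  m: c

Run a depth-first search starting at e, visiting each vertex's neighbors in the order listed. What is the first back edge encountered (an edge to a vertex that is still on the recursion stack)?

a->k

DFS from e (visiting each vertex's neighbors in the order listed); mark gray on enter, black on exit:
e gray
  l gray
    f gray
    f black
    j gray
      g gray
        i gray
          i→f: f black — skip
        i black
        g→f: f black — skip
      g black
    j black
  l black
  e→f: f black — skip
  k gray
    k→f: f black — skip
    k→j: j black — skip
    d gray
      d→g: g black — skip
      a gray
        c gray
          c→f: f black — skip
        c black
        a→g: g black — skip
        a→k: k is gray → back edge
First back edge: a → k.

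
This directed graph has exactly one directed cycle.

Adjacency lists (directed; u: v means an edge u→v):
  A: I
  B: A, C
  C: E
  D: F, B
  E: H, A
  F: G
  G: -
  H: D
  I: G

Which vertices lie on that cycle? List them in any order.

DFS with gray/black marking from D:
D gray
  F gray
    G gray
    G black
  F black
  B gray
    A gray
      I gray
        I→G: G black — skip
      I black
    A black
    C gray
      E gray
        H gray
          H→D: D is gray → back edge
Back edge closes the cycle D → B → C → E → H → D; its vertices are {B, C, D, E, H}.

B, C, D, E, H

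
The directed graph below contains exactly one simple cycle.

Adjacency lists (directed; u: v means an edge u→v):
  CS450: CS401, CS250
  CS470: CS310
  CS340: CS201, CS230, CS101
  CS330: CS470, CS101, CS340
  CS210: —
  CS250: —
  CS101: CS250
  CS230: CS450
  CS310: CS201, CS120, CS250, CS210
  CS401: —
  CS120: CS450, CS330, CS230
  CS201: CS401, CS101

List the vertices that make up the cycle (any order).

CS120, CS310, CS330, CS470

DFS with gray/black marking from CS330:
CS330 gray
  CS470 gray
    CS310 gray
      CS201 gray
        CS401 gray
        CS401 black
        CS101 gray
          CS250 gray
          CS250 black
        CS101 black
      CS201 black
      CS120 gray
        CS450 gray
          CS450→CS401: CS401 black — skip
          CS450→CS250: CS250 black — skip
        CS450 black
        CS120→CS330: CS330 is gray → back edge
Back edge closes the cycle CS330 → CS470 → CS310 → CS120 → CS330; its vertices are {CS120, CS310, CS330, CS470}.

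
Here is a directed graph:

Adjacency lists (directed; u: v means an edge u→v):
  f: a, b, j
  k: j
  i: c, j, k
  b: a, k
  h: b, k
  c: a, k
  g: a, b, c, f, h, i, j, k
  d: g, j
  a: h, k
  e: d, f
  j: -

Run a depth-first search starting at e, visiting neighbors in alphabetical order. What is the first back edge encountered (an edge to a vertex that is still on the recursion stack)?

b->a

DFS from e (visiting neighbors in alphabetical order); mark gray on enter, black on exit:
e gray
  d gray
    g gray
      a gray
        h gray
          b gray
            b→a: a is gray → back edge
First back edge: b → a.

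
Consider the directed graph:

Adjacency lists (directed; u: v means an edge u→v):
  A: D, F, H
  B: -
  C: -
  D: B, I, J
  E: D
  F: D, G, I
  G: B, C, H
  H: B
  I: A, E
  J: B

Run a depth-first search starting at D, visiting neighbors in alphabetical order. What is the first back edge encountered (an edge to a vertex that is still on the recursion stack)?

DFS from D (visiting neighbors in alphabetical order); mark gray on enter, black on exit:
D gray
  B gray
  B black
  I gray
    A gray
      A→D: D is gray → back edge
First back edge: A → D.

A->D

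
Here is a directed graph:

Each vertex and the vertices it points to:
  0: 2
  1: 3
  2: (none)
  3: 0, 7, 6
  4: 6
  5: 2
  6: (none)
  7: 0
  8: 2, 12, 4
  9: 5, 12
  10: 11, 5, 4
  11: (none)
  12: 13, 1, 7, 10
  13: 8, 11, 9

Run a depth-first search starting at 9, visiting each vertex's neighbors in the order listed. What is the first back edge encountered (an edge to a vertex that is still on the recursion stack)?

DFS from 9 (visiting each vertex's neighbors in the order listed); mark gray on enter, black on exit:
9 gray
  5 gray
    2 gray
    2 black
  5 black
  12 gray
    13 gray
      8 gray
        8→2: 2 black — skip
        8→12: 12 is gray → back edge
First back edge: 8 → 12.

8→12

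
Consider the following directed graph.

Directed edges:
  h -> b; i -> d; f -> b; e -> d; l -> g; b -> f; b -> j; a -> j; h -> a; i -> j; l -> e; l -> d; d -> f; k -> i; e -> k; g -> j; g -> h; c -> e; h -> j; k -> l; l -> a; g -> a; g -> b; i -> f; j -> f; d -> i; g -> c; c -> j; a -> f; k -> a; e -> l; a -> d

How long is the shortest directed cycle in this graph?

2

For each vertex v, BFS finds the shortest path from v back to v.
The shortest such closed walk is i → d → i, length 2.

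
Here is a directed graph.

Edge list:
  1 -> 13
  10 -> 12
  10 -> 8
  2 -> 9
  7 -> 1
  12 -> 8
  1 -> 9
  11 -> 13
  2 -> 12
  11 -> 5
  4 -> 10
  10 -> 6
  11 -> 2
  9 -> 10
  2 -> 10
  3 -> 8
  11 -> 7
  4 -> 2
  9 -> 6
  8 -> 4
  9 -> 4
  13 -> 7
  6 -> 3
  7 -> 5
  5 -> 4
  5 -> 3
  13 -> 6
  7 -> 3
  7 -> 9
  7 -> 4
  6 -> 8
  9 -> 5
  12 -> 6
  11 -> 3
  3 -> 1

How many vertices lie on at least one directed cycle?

A vertex is on a directed cycle iff it belongs to a strongly connected component of size ≥ 2 (or has a self-loop).
The vertices on cycles are {1, 2, 3, 4, 5, 6, 7, 8, 9, 10, 12, 13} — 12 in total.

12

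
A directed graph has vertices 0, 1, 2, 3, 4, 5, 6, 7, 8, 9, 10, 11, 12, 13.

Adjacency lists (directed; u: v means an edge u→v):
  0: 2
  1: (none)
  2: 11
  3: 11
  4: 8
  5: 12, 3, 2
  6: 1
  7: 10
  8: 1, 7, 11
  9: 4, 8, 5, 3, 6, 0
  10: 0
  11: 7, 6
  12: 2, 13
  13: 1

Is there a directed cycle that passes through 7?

Yes

7 is on a cycle iff 7 can reach itself via ≥1 edge.
7 → 10 → 0 → 2 → 11 → 7 — yes.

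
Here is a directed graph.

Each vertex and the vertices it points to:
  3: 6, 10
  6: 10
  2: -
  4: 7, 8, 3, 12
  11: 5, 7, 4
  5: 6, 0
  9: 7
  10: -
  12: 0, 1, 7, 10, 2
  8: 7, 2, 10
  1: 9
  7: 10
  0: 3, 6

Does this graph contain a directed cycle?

No

DFS with white/gray/black marking, starting from 3:
3 gray
  6 gray
    10 gray
    10 black
  6 black
  3→10: 10 black — skip
3 black
2 gray
2 black
4 gray
  7 gray
    7→10: 10 black — skip
  7 black
  8 gray
    8→7: 7 black — skip
    8→2: 2 black — skip
    8→10: 10 black — skip
  8 black
  4→3: 3 black — skip
  12 gray
    0 gray
      0→3: 3 black — skip
      0→6: 6 black — skip
    0 black
    1 gray
      9 gray
        9→7: 7 black — skip
      9 black
    1 black
    12→7: 7 black — skip
    12→10: 10 black — skip
    12→2: 2 black — skip
  12 black
4 black
11 gray
  5 gray
    5→6: 6 black — skip
    5→0: 0 black — skip
  5 black
  11→7: 7 black — skip
  11→4: 4 black — skip
11 black
Every edge goes to a white or black vertex — no back edge, so the graph is acyclic.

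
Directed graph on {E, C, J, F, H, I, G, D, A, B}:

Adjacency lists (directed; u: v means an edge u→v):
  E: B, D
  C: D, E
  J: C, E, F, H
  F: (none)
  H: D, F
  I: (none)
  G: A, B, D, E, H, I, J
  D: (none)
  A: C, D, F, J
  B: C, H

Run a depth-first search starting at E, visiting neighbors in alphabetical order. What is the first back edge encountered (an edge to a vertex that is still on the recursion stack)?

DFS from E (visiting neighbors in alphabetical order); mark gray on enter, black on exit:
E gray
  B gray
    C gray
      D gray
      D black
      C→E: E is gray → back edge
First back edge: C → E.

C→E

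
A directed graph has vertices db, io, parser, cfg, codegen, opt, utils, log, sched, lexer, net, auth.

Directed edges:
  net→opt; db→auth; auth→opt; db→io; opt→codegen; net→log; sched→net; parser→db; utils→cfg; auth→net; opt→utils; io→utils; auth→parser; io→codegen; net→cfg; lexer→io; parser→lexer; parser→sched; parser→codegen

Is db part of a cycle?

Yes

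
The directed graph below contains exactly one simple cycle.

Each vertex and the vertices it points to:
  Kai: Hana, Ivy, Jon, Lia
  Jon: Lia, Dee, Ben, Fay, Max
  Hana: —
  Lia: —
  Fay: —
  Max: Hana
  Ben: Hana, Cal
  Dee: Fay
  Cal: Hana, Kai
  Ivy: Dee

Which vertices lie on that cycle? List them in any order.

Ben, Cal, Jon, Kai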